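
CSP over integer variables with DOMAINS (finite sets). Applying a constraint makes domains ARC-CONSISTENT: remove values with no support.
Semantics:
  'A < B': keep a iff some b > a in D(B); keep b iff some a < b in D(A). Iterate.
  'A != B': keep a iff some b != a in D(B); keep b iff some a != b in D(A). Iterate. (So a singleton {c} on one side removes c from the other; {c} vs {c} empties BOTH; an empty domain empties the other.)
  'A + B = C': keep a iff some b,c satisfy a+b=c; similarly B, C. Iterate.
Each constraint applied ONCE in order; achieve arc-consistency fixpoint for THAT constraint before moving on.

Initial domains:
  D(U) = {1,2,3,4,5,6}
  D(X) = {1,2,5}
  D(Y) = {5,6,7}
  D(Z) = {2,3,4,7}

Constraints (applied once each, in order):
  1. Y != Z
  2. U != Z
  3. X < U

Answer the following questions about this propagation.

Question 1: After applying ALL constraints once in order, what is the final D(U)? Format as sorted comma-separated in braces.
Answer: {2,3,4,5,6}

Derivation:
Constraint 1 (Y != Z) on D(Y)={5,6,7} D(Z)={2,3,4,7}: no change
Constraint 2 (U != Z) on D(U)={1,2,3,4,5,6} D(Z)={2,3,4,7}: no change
Constraint 3 (X < U) on D(X)={1,2,5} D(U)={1,2,3,4,5,6}: U {1,2,3,4,5,6}->{2,3,4,5,6}
So after all 3 constraints: D(U) = {2,3,4,5,6}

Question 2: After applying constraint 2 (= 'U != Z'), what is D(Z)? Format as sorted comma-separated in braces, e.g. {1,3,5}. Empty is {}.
Constraint 1 (Y != Z) on D(Y)={5,6,7} D(Z)={2,3,4,7}: no change
Constraint 2 (U != Z) on D(U)={1,2,3,4,5,6} D(Z)={2,3,4,7}: no change
So after constraint 2: D(Z) = {2,3,4,7}

Answer: {2,3,4,7}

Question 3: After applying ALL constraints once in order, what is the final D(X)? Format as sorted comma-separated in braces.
Answer: {1,2,5}

Derivation:
Constraint 1 (Y != Z) on D(Y)={5,6,7} D(Z)={2,3,4,7}: no change
Constraint 2 (U != Z) on D(U)={1,2,3,4,5,6} D(Z)={2,3,4,7}: no change
Constraint 3 (X < U) on D(X)={1,2,5} D(U)={1,2,3,4,5,6}: U {1,2,3,4,5,6}->{2,3,4,5,6}
So after all 3 constraints: D(X) = {1,2,5}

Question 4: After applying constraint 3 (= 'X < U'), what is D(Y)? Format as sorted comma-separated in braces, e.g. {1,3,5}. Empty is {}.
Constraint 1 (Y != Z) on D(Y)={5,6,7} D(Z)={2,3,4,7}: no change
Constraint 2 (U != Z) on D(U)={1,2,3,4,5,6} D(Z)={2,3,4,7}: no change
Constraint 3 (X < U) on D(X)={1,2,5} D(U)={1,2,3,4,5,6}: U {1,2,3,4,5,6}->{2,3,4,5,6}
So after constraint 3: D(Y) = {5,6,7}

Answer: {5,6,7}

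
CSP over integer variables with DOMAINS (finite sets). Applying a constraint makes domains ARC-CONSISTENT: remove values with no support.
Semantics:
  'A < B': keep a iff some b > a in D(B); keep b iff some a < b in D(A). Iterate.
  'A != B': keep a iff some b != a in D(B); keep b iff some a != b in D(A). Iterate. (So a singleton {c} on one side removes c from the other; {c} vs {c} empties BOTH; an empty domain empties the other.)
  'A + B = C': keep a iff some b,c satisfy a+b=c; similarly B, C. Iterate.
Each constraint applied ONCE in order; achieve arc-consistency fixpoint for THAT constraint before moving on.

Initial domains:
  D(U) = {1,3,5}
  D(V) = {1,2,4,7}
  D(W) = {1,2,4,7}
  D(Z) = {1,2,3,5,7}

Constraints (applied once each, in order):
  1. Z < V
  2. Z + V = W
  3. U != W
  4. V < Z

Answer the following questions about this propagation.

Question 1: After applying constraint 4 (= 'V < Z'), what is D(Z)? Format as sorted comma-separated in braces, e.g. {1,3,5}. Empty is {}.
Answer: {3,5}

Derivation:
Constraint 1 (Z < V) on D(Z)={1,2,3,5,7} D(V)={1,2,4,7}: Z {1,2,3,5,7}->{1,2,3,5}; V {1,2,4,7}->{2,4,7}
Constraint 2 (Z + V = W) on D(Z)={1,2,3,5} D(V)={2,4,7} D(W)={1,2,4,7}: Z {1,2,3,5}->{2,3,5}; V {2,4,7}->{2,4}; W {1,2,4,7}->{4,7}
Constraint 3 (U != W) on D(U)={1,3,5} D(W)={4,7}: no change
Constraint 4 (V < Z) on D(V)={2,4} D(Z)={2,3,5}: Z {2,3,5}->{3,5}
So after constraint 4: D(Z) = {3,5}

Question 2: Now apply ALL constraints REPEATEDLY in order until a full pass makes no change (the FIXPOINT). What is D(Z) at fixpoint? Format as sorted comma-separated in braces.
Answer: {}

Derivation:
pass 0 (initial): D(Z)={1,2,3,5,7}
pass 1: V {1,2,4,7}->{2,4}; W {1,2,4,7}->{4,7}; Z {1,2,3,5,7}->{3,5}
pass 2: V {2,4}->{}; W {4,7}->{7}; Z {3,5}->{}
pass 3: U {1,3,5}->{}; W {7}->{}
pass 4: no change
Fixpoint after 4 passes: D(Z) = {}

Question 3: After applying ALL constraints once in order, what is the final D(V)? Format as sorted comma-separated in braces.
Constraint 1 (Z < V) on D(Z)={1,2,3,5,7} D(V)={1,2,4,7}: Z {1,2,3,5,7}->{1,2,3,5}; V {1,2,4,7}->{2,4,7}
Constraint 2 (Z + V = W) on D(Z)={1,2,3,5} D(V)={2,4,7} D(W)={1,2,4,7}: Z {1,2,3,5}->{2,3,5}; V {2,4,7}->{2,4}; W {1,2,4,7}->{4,7}
Constraint 3 (U != W) on D(U)={1,3,5} D(W)={4,7}: no change
Constraint 4 (V < Z) on D(V)={2,4} D(Z)={2,3,5}: Z {2,3,5}->{3,5}
So after all 4 constraints: D(V) = {2,4}

Answer: {2,4}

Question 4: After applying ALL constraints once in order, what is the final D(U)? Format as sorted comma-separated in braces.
Constraint 1 (Z < V) on D(Z)={1,2,3,5,7} D(V)={1,2,4,7}: Z {1,2,3,5,7}->{1,2,3,5}; V {1,2,4,7}->{2,4,7}
Constraint 2 (Z + V = W) on D(Z)={1,2,3,5} D(V)={2,4,7} D(W)={1,2,4,7}: Z {1,2,3,5}->{2,3,5}; V {2,4,7}->{2,4}; W {1,2,4,7}->{4,7}
Constraint 3 (U != W) on D(U)={1,3,5} D(W)={4,7}: no change
Constraint 4 (V < Z) on D(V)={2,4} D(Z)={2,3,5}: Z {2,3,5}->{3,5}
So after all 4 constraints: D(U) = {1,3,5}

Answer: {1,3,5}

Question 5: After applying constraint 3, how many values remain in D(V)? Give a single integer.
Answer: 2

Derivation:
Constraint 1 (Z < V) on D(Z)={1,2,3,5,7} D(V)={1,2,4,7}: Z {1,2,3,5,7}->{1,2,3,5}; V {1,2,4,7}->{2,4,7}
Constraint 2 (Z + V = W) on D(Z)={1,2,3,5} D(V)={2,4,7} D(W)={1,2,4,7}: Z {1,2,3,5}->{2,3,5}; V {2,4,7}->{2,4}; W {1,2,4,7}->{4,7}
Constraint 3 (U != W) on D(U)={1,3,5} D(W)={4,7}: no change
So after constraint 3: D(V)={2,4}, size = 2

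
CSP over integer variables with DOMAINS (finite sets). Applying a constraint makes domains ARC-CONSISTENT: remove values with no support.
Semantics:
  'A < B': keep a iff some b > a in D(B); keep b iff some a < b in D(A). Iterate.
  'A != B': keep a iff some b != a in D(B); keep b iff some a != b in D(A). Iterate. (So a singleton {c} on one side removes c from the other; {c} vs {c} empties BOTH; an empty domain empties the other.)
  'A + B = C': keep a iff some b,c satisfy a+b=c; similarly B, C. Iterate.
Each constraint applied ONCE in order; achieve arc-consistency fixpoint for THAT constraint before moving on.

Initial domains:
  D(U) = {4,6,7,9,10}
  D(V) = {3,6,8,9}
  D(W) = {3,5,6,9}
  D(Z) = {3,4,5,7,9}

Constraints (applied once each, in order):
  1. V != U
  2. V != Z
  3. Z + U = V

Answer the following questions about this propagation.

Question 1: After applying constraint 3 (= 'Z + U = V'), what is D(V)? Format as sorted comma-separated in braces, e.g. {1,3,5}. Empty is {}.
Answer: {8,9}

Derivation:
Constraint 1 (V != U) on D(V)={3,6,8,9} D(U)={4,6,7,9,10}: no change
Constraint 2 (V != Z) on D(V)={3,6,8,9} D(Z)={3,4,5,7,9}: no change
Constraint 3 (Z + U = V) on D(Z)={3,4,5,7,9} D(U)={4,6,7,9,10} D(V)={3,6,8,9}: Z {3,4,5,7,9}->{3,4,5}; U {4,6,7,9,10}->{4,6}; V {3,6,8,9}->{8,9}
So after constraint 3: D(V) = {8,9}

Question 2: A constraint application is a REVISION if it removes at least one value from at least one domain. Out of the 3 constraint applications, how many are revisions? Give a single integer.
Answer: 1

Derivation:
Constraint 1 (V != U) on D(V)={3,6,8,9} D(U)={4,6,7,9,10}: no change => not a revision
Constraint 2 (V != Z) on D(V)={3,6,8,9} D(Z)={3,4,5,7,9}: no change => not a revision
Constraint 3 (Z + U = V) on D(Z)={3,4,5,7,9} D(U)={4,6,7,9,10} D(V)={3,6,8,9}: Z {3,4,5,7,9}->{3,4,5}; U {4,6,7,9,10}->{4,6}; V {3,6,8,9}->{8,9} => REVISION
Total revisions = 1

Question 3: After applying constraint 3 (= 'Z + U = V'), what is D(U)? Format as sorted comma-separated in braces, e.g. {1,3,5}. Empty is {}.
Answer: {4,6}

Derivation:
Constraint 1 (V != U) on D(V)={3,6,8,9} D(U)={4,6,7,9,10}: no change
Constraint 2 (V != Z) on D(V)={3,6,8,9} D(Z)={3,4,5,7,9}: no change
Constraint 3 (Z + U = V) on D(Z)={3,4,5,7,9} D(U)={4,6,7,9,10} D(V)={3,6,8,9}: Z {3,4,5,7,9}->{3,4,5}; U {4,6,7,9,10}->{4,6}; V {3,6,8,9}->{8,9}
So after constraint 3: D(U) = {4,6}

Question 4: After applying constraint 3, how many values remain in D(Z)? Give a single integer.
Constraint 1 (V != U) on D(V)={3,6,8,9} D(U)={4,6,7,9,10}: no change
Constraint 2 (V != Z) on D(V)={3,6,8,9} D(Z)={3,4,5,7,9}: no change
Constraint 3 (Z + U = V) on D(Z)={3,4,5,7,9} D(U)={4,6,7,9,10} D(V)={3,6,8,9}: Z {3,4,5,7,9}->{3,4,5}; U {4,6,7,9,10}->{4,6}; V {3,6,8,9}->{8,9}
So after constraint 3: D(Z)={3,4,5}, size = 3

Answer: 3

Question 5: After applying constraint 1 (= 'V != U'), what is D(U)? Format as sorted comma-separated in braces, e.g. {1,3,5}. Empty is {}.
Answer: {4,6,7,9,10}

Derivation:
Constraint 1 (V != U) on D(V)={3,6,8,9} D(U)={4,6,7,9,10}: no change
So after constraint 1: D(U) = {4,6,7,9,10}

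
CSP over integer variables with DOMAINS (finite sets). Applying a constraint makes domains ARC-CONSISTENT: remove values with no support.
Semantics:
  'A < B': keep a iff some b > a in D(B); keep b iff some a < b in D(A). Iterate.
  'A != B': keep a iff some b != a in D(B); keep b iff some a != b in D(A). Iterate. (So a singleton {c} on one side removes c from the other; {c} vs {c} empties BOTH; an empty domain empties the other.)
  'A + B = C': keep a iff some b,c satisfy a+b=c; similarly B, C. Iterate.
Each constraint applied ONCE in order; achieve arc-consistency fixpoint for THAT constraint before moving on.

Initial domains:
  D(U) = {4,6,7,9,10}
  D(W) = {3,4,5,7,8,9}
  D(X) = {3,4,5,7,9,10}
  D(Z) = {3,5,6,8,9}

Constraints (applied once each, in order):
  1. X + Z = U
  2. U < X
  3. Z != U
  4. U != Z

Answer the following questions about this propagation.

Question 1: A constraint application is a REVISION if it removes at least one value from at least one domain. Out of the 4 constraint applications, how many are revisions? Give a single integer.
Answer: 3

Derivation:
Constraint 1 (X + Z = U) on D(X)={3,4,5,7,9,10} D(Z)={3,5,6,8,9} D(U)={4,6,7,9,10}: X {3,4,5,7,9,10}->{3,4,5,7}; Z {3,5,6,8,9}->{3,5,6}; U {4,6,7,9,10}->{6,7,9,10} => REVISION
Constraint 2 (U < X) on D(U)={6,7,9,10} D(X)={3,4,5,7}: U {6,7,9,10}->{6}; X {3,4,5,7}->{7} => REVISION
Constraint 3 (Z != U) on D(Z)={3,5,6} D(U)={6}: Z {3,5,6}->{3,5} => REVISION
Constraint 4 (U != Z) on D(U)={6} D(Z)={3,5}: no change => not a revision
Total revisions = 3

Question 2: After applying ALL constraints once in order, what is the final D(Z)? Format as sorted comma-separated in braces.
Answer: {3,5}

Derivation:
Constraint 1 (X + Z = U) on D(X)={3,4,5,7,9,10} D(Z)={3,5,6,8,9} D(U)={4,6,7,9,10}: X {3,4,5,7,9,10}->{3,4,5,7}; Z {3,5,6,8,9}->{3,5,6}; U {4,6,7,9,10}->{6,7,9,10}
Constraint 2 (U < X) on D(U)={6,7,9,10} D(X)={3,4,5,7}: U {6,7,9,10}->{6}; X {3,4,5,7}->{7}
Constraint 3 (Z != U) on D(Z)={3,5,6} D(U)={6}: Z {3,5,6}->{3,5}
Constraint 4 (U != Z) on D(U)={6} D(Z)={3,5}: no change
So after all 4 constraints: D(Z) = {3,5}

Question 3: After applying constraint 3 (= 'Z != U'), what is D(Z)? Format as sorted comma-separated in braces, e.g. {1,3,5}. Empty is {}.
Answer: {3,5}

Derivation:
Constraint 1 (X + Z = U) on D(X)={3,4,5,7,9,10} D(Z)={3,5,6,8,9} D(U)={4,6,7,9,10}: X {3,4,5,7,9,10}->{3,4,5,7}; Z {3,5,6,8,9}->{3,5,6}; U {4,6,7,9,10}->{6,7,9,10}
Constraint 2 (U < X) on D(U)={6,7,9,10} D(X)={3,4,5,7}: U {6,7,9,10}->{6}; X {3,4,5,7}->{7}
Constraint 3 (Z != U) on D(Z)={3,5,6} D(U)={6}: Z {3,5,6}->{3,5}
So after constraint 3: D(Z) = {3,5}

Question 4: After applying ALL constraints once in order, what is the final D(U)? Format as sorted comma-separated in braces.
Answer: {6}

Derivation:
Constraint 1 (X + Z = U) on D(X)={3,4,5,7,9,10} D(Z)={3,5,6,8,9} D(U)={4,6,7,9,10}: X {3,4,5,7,9,10}->{3,4,5,7}; Z {3,5,6,8,9}->{3,5,6}; U {4,6,7,9,10}->{6,7,9,10}
Constraint 2 (U < X) on D(U)={6,7,9,10} D(X)={3,4,5,7}: U {6,7,9,10}->{6}; X {3,4,5,7}->{7}
Constraint 3 (Z != U) on D(Z)={3,5,6} D(U)={6}: Z {3,5,6}->{3,5}
Constraint 4 (U != Z) on D(U)={6} D(Z)={3,5}: no change
So after all 4 constraints: D(U) = {6}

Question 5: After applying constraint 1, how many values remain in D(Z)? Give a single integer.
Constraint 1 (X + Z = U) on D(X)={3,4,5,7,9,10} D(Z)={3,5,6,8,9} D(U)={4,6,7,9,10}: X {3,4,5,7,9,10}->{3,4,5,7}; Z {3,5,6,8,9}->{3,5,6}; U {4,6,7,9,10}->{6,7,9,10}
So after constraint 1: D(Z)={3,5,6}, size = 3

Answer: 3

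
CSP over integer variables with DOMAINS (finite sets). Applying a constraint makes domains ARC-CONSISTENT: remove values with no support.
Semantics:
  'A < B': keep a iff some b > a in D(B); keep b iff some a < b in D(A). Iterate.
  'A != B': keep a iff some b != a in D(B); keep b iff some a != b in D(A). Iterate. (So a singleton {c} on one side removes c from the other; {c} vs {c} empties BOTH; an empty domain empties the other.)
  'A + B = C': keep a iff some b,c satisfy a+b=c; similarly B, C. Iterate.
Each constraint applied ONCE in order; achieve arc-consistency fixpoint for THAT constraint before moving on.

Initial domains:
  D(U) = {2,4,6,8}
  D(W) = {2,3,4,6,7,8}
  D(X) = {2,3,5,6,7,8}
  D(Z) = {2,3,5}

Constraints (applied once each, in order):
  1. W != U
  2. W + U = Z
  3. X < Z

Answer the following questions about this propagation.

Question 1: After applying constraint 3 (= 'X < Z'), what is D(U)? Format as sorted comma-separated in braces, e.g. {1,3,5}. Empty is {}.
Answer: {2}

Derivation:
Constraint 1 (W != U) on D(W)={2,3,4,6,7,8} D(U)={2,4,6,8}: no change
Constraint 2 (W + U = Z) on D(W)={2,3,4,6,7,8} D(U)={2,4,6,8} D(Z)={2,3,5}: W {2,3,4,6,7,8}->{3}; U {2,4,6,8}->{2}; Z {2,3,5}->{5}
Constraint 3 (X < Z) on D(X)={2,3,5,6,7,8} D(Z)={5}: X {2,3,5,6,7,8}->{2,3}
So after constraint 3: D(U) = {2}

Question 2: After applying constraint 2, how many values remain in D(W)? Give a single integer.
Answer: 1

Derivation:
Constraint 1 (W != U) on D(W)={2,3,4,6,7,8} D(U)={2,4,6,8}: no change
Constraint 2 (W + U = Z) on D(W)={2,3,4,6,7,8} D(U)={2,4,6,8} D(Z)={2,3,5}: W {2,3,4,6,7,8}->{3}; U {2,4,6,8}->{2}; Z {2,3,5}->{5}
So after constraint 2: D(W)={3}, size = 1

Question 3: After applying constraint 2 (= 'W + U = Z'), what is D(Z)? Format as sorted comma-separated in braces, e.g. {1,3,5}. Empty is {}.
Answer: {5}

Derivation:
Constraint 1 (W != U) on D(W)={2,3,4,6,7,8} D(U)={2,4,6,8}: no change
Constraint 2 (W + U = Z) on D(W)={2,3,4,6,7,8} D(U)={2,4,6,8} D(Z)={2,3,5}: W {2,3,4,6,7,8}->{3}; U {2,4,6,8}->{2}; Z {2,3,5}->{5}
So after constraint 2: D(Z) = {5}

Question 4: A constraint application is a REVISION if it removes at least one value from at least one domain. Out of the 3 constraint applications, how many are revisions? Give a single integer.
Answer: 2

Derivation:
Constraint 1 (W != U) on D(W)={2,3,4,6,7,8} D(U)={2,4,6,8}: no change => not a revision
Constraint 2 (W + U = Z) on D(W)={2,3,4,6,7,8} D(U)={2,4,6,8} D(Z)={2,3,5}: W {2,3,4,6,7,8}->{3}; U {2,4,6,8}->{2}; Z {2,3,5}->{5} => REVISION
Constraint 3 (X < Z) on D(X)={2,3,5,6,7,8} D(Z)={5}: X {2,3,5,6,7,8}->{2,3} => REVISION
Total revisions = 2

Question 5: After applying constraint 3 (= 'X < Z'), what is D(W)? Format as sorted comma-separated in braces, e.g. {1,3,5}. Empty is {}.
Constraint 1 (W != U) on D(W)={2,3,4,6,7,8} D(U)={2,4,6,8}: no change
Constraint 2 (W + U = Z) on D(W)={2,3,4,6,7,8} D(U)={2,4,6,8} D(Z)={2,3,5}: W {2,3,4,6,7,8}->{3}; U {2,4,6,8}->{2}; Z {2,3,5}->{5}
Constraint 3 (X < Z) on D(X)={2,3,5,6,7,8} D(Z)={5}: X {2,3,5,6,7,8}->{2,3}
So after constraint 3: D(W) = {3}

Answer: {3}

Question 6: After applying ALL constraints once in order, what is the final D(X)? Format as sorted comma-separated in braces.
Answer: {2,3}

Derivation:
Constraint 1 (W != U) on D(W)={2,3,4,6,7,8} D(U)={2,4,6,8}: no change
Constraint 2 (W + U = Z) on D(W)={2,3,4,6,7,8} D(U)={2,4,6,8} D(Z)={2,3,5}: W {2,3,4,6,7,8}->{3}; U {2,4,6,8}->{2}; Z {2,3,5}->{5}
Constraint 3 (X < Z) on D(X)={2,3,5,6,7,8} D(Z)={5}: X {2,3,5,6,7,8}->{2,3}
So after all 3 constraints: D(X) = {2,3}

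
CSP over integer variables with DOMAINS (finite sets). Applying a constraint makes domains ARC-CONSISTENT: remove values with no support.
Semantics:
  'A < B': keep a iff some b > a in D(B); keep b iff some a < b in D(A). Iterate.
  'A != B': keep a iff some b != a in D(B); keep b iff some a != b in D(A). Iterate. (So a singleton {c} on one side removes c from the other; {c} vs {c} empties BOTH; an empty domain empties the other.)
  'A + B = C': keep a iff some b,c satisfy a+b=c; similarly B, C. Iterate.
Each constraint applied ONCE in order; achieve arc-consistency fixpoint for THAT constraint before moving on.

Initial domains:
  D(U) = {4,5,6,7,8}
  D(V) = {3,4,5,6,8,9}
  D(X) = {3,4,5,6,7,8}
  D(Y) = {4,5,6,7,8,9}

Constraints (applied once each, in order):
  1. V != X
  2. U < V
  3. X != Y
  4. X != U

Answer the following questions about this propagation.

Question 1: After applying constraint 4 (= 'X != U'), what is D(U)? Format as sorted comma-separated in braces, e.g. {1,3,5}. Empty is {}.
Answer: {4,5,6,7,8}

Derivation:
Constraint 1 (V != X) on D(V)={3,4,5,6,8,9} D(X)={3,4,5,6,7,8}: no change
Constraint 2 (U < V) on D(U)={4,5,6,7,8} D(V)={3,4,5,6,8,9}: V {3,4,5,6,8,9}->{5,6,8,9}
Constraint 3 (X != Y) on D(X)={3,4,5,6,7,8} D(Y)={4,5,6,7,8,9}: no change
Constraint 4 (X != U) on D(X)={3,4,5,6,7,8} D(U)={4,5,6,7,8}: no change
So after constraint 4: D(U) = {4,5,6,7,8}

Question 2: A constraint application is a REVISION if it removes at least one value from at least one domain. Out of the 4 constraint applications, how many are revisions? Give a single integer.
Constraint 1 (V != X) on D(V)={3,4,5,6,8,9} D(X)={3,4,5,6,7,8}: no change => not a revision
Constraint 2 (U < V) on D(U)={4,5,6,7,8} D(V)={3,4,5,6,8,9}: V {3,4,5,6,8,9}->{5,6,8,9} => REVISION
Constraint 3 (X != Y) on D(X)={3,4,5,6,7,8} D(Y)={4,5,6,7,8,9}: no change => not a revision
Constraint 4 (X != U) on D(X)={3,4,5,6,7,8} D(U)={4,5,6,7,8}: no change => not a revision
Total revisions = 1

Answer: 1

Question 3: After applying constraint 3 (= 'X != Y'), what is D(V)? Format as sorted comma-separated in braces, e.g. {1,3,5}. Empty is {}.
Answer: {5,6,8,9}

Derivation:
Constraint 1 (V != X) on D(V)={3,4,5,6,8,9} D(X)={3,4,5,6,7,8}: no change
Constraint 2 (U < V) on D(U)={4,5,6,7,8} D(V)={3,4,5,6,8,9}: V {3,4,5,6,8,9}->{5,6,8,9}
Constraint 3 (X != Y) on D(X)={3,4,5,6,7,8} D(Y)={4,5,6,7,8,9}: no change
So after constraint 3: D(V) = {5,6,8,9}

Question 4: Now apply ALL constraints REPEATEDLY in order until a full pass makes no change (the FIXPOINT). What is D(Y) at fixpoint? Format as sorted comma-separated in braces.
pass 0 (initial): D(Y)={4,5,6,7,8,9}
pass 1: V {3,4,5,6,8,9}->{5,6,8,9}
pass 2: no change
Fixpoint after 2 passes: D(Y) = {4,5,6,7,8,9}

Answer: {4,5,6,7,8,9}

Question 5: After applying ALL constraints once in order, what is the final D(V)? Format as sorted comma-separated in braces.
Constraint 1 (V != X) on D(V)={3,4,5,6,8,9} D(X)={3,4,5,6,7,8}: no change
Constraint 2 (U < V) on D(U)={4,5,6,7,8} D(V)={3,4,5,6,8,9}: V {3,4,5,6,8,9}->{5,6,8,9}
Constraint 3 (X != Y) on D(X)={3,4,5,6,7,8} D(Y)={4,5,6,7,8,9}: no change
Constraint 4 (X != U) on D(X)={3,4,5,6,7,8} D(U)={4,5,6,7,8}: no change
So after all 4 constraints: D(V) = {5,6,8,9}

Answer: {5,6,8,9}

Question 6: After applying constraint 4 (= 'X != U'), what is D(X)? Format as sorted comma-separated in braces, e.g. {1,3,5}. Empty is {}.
Answer: {3,4,5,6,7,8}

Derivation:
Constraint 1 (V != X) on D(V)={3,4,5,6,8,9} D(X)={3,4,5,6,7,8}: no change
Constraint 2 (U < V) on D(U)={4,5,6,7,8} D(V)={3,4,5,6,8,9}: V {3,4,5,6,8,9}->{5,6,8,9}
Constraint 3 (X != Y) on D(X)={3,4,5,6,7,8} D(Y)={4,5,6,7,8,9}: no change
Constraint 4 (X != U) on D(X)={3,4,5,6,7,8} D(U)={4,5,6,7,8}: no change
So after constraint 4: D(X) = {3,4,5,6,7,8}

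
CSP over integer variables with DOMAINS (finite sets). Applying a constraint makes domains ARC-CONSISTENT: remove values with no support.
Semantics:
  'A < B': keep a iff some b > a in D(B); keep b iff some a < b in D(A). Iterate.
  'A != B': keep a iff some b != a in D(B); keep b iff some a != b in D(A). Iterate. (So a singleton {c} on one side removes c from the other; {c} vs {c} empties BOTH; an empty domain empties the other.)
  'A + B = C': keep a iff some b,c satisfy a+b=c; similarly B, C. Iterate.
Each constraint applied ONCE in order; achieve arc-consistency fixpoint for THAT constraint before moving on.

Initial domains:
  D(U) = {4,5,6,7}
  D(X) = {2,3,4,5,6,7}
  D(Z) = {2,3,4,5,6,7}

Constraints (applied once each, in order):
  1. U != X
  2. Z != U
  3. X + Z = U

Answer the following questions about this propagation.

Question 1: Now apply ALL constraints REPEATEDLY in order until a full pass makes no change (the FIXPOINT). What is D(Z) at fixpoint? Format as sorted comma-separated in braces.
Answer: {2,3,4,5}

Derivation:
pass 0 (initial): D(Z)={2,3,4,5,6,7}
pass 1: X {2,3,4,5,6,7}->{2,3,4,5}; Z {2,3,4,5,6,7}->{2,3,4,5}
pass 2: no change
Fixpoint after 2 passes: D(Z) = {2,3,4,5}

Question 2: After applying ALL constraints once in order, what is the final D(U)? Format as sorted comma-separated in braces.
Answer: {4,5,6,7}

Derivation:
Constraint 1 (U != X) on D(U)={4,5,6,7} D(X)={2,3,4,5,6,7}: no change
Constraint 2 (Z != U) on D(Z)={2,3,4,5,6,7} D(U)={4,5,6,7}: no change
Constraint 3 (X + Z = U) on D(X)={2,3,4,5,6,7} D(Z)={2,3,4,5,6,7} D(U)={4,5,6,7}: X {2,3,4,5,6,7}->{2,3,4,5}; Z {2,3,4,5,6,7}->{2,3,4,5}
So after all 3 constraints: D(U) = {4,5,6,7}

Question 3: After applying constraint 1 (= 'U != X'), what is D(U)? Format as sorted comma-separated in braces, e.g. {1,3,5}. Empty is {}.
Constraint 1 (U != X) on D(U)={4,5,6,7} D(X)={2,3,4,5,6,7}: no change
So after constraint 1: D(U) = {4,5,6,7}

Answer: {4,5,6,7}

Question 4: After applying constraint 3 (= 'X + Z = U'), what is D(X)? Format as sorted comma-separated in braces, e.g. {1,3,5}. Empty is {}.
Answer: {2,3,4,5}

Derivation:
Constraint 1 (U != X) on D(U)={4,5,6,7} D(X)={2,3,4,5,6,7}: no change
Constraint 2 (Z != U) on D(Z)={2,3,4,5,6,7} D(U)={4,5,6,7}: no change
Constraint 3 (X + Z = U) on D(X)={2,3,4,5,6,7} D(Z)={2,3,4,5,6,7} D(U)={4,5,6,7}: X {2,3,4,5,6,7}->{2,3,4,5}; Z {2,3,4,5,6,7}->{2,3,4,5}
So after constraint 3: D(X) = {2,3,4,5}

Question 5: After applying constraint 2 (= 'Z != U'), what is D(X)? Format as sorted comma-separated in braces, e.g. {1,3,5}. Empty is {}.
Answer: {2,3,4,5,6,7}

Derivation:
Constraint 1 (U != X) on D(U)={4,5,6,7} D(X)={2,3,4,5,6,7}: no change
Constraint 2 (Z != U) on D(Z)={2,3,4,5,6,7} D(U)={4,5,6,7}: no change
So after constraint 2: D(X) = {2,3,4,5,6,7}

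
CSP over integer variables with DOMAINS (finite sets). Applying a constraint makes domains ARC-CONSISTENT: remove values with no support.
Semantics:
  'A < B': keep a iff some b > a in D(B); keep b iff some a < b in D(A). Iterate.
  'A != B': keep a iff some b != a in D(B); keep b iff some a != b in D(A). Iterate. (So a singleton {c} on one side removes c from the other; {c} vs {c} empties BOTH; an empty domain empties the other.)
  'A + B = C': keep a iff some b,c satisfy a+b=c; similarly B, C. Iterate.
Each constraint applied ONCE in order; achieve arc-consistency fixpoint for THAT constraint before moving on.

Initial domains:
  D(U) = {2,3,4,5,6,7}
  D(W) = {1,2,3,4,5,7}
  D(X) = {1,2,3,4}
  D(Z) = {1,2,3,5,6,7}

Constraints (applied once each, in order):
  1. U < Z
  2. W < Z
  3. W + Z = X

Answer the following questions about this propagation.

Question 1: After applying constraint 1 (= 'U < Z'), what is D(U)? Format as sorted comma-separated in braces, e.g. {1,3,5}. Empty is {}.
Constraint 1 (U < Z) on D(U)={2,3,4,5,6,7} D(Z)={1,2,3,5,6,7}: U {2,3,4,5,6,7}->{2,3,4,5,6}; Z {1,2,3,5,6,7}->{3,5,6,7}
So after constraint 1: D(U) = {2,3,4,5,6}

Answer: {2,3,4,5,6}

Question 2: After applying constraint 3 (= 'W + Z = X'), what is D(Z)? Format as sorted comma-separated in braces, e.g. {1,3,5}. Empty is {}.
Answer: {3}

Derivation:
Constraint 1 (U < Z) on D(U)={2,3,4,5,6,7} D(Z)={1,2,3,5,6,7}: U {2,3,4,5,6,7}->{2,3,4,5,6}; Z {1,2,3,5,6,7}->{3,5,6,7}
Constraint 2 (W < Z) on D(W)={1,2,3,4,5,7} D(Z)={3,5,6,7}: W {1,2,3,4,5,7}->{1,2,3,4,5}
Constraint 3 (W + Z = X) on D(W)={1,2,3,4,5} D(Z)={3,5,6,7} D(X)={1,2,3,4}: W {1,2,3,4,5}->{1}; Z {3,5,6,7}->{3}; X {1,2,3,4}->{4}
So after constraint 3: D(Z) = {3}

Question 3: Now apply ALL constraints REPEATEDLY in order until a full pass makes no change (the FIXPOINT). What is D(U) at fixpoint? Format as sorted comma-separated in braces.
Answer: {2}

Derivation:
pass 0 (initial): D(U)={2,3,4,5,6,7}
pass 1: U {2,3,4,5,6,7}->{2,3,4,5,6}; W {1,2,3,4,5,7}->{1}; X {1,2,3,4}->{4}; Z {1,2,3,5,6,7}->{3}
pass 2: U {2,3,4,5,6}->{2}
pass 3: no change
Fixpoint after 3 passes: D(U) = {2}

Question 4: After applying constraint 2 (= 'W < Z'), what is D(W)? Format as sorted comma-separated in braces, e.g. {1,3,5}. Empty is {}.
Answer: {1,2,3,4,5}

Derivation:
Constraint 1 (U < Z) on D(U)={2,3,4,5,6,7} D(Z)={1,2,3,5,6,7}: U {2,3,4,5,6,7}->{2,3,4,5,6}; Z {1,2,3,5,6,7}->{3,5,6,7}
Constraint 2 (W < Z) on D(W)={1,2,3,4,5,7} D(Z)={3,5,6,7}: W {1,2,3,4,5,7}->{1,2,3,4,5}
So after constraint 2: D(W) = {1,2,3,4,5}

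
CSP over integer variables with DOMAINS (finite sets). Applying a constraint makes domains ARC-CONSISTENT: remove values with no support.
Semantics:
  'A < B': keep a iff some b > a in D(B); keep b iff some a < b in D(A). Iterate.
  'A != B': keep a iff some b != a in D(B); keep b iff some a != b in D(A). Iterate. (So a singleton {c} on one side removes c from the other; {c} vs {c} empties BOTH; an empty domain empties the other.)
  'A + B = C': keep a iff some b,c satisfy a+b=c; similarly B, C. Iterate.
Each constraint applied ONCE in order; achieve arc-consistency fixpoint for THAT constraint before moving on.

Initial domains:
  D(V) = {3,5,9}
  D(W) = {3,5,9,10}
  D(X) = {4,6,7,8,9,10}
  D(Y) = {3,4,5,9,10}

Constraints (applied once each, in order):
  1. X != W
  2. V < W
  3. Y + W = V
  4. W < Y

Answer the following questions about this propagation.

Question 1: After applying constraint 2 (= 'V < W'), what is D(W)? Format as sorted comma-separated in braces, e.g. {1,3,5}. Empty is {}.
Answer: {5,9,10}

Derivation:
Constraint 1 (X != W) on D(X)={4,6,7,8,9,10} D(W)={3,5,9,10}: no change
Constraint 2 (V < W) on D(V)={3,5,9} D(W)={3,5,9,10}: W {3,5,9,10}->{5,9,10}
So after constraint 2: D(W) = {5,9,10}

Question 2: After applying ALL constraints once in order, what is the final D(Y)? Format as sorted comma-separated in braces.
Constraint 1 (X != W) on D(X)={4,6,7,8,9,10} D(W)={3,5,9,10}: no change
Constraint 2 (V < W) on D(V)={3,5,9} D(W)={3,5,9,10}: W {3,5,9,10}->{5,9,10}
Constraint 3 (Y + W = V) on D(Y)={3,4,5,9,10} D(W)={5,9,10} D(V)={3,5,9}: Y {3,4,5,9,10}->{4}; W {5,9,10}->{5}; V {3,5,9}->{9}
Constraint 4 (W < Y) on D(W)={5} D(Y)={4}: W {5}->{}; Y {4}->{}
So after all 4 constraints: D(Y) = {}

Answer: {}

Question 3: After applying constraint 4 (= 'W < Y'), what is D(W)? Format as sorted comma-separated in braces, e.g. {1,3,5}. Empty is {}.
Constraint 1 (X != W) on D(X)={4,6,7,8,9,10} D(W)={3,5,9,10}: no change
Constraint 2 (V < W) on D(V)={3,5,9} D(W)={3,5,9,10}: W {3,5,9,10}->{5,9,10}
Constraint 3 (Y + W = V) on D(Y)={3,4,5,9,10} D(W)={5,9,10} D(V)={3,5,9}: Y {3,4,5,9,10}->{4}; W {5,9,10}->{5}; V {3,5,9}->{9}
Constraint 4 (W < Y) on D(W)={5} D(Y)={4}: W {5}->{}; Y {4}->{}
So after constraint 4: D(W) = {}

Answer: {}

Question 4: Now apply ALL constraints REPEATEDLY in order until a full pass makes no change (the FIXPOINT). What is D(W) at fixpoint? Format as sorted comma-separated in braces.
Answer: {}

Derivation:
pass 0 (initial): D(W)={3,5,9,10}
pass 1: V {3,5,9}->{9}; W {3,5,9,10}->{}; Y {3,4,5,9,10}->{}
pass 2: V {9}->{}; X {4,6,7,8,9,10}->{}
pass 3: no change
Fixpoint after 3 passes: D(W) = {}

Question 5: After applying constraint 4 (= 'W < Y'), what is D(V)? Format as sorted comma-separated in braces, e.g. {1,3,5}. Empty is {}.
Constraint 1 (X != W) on D(X)={4,6,7,8,9,10} D(W)={3,5,9,10}: no change
Constraint 2 (V < W) on D(V)={3,5,9} D(W)={3,5,9,10}: W {3,5,9,10}->{5,9,10}
Constraint 3 (Y + W = V) on D(Y)={3,4,5,9,10} D(W)={5,9,10} D(V)={3,5,9}: Y {3,4,5,9,10}->{4}; W {5,9,10}->{5}; V {3,5,9}->{9}
Constraint 4 (W < Y) on D(W)={5} D(Y)={4}: W {5}->{}; Y {4}->{}
So after constraint 4: D(V) = {9}

Answer: {9}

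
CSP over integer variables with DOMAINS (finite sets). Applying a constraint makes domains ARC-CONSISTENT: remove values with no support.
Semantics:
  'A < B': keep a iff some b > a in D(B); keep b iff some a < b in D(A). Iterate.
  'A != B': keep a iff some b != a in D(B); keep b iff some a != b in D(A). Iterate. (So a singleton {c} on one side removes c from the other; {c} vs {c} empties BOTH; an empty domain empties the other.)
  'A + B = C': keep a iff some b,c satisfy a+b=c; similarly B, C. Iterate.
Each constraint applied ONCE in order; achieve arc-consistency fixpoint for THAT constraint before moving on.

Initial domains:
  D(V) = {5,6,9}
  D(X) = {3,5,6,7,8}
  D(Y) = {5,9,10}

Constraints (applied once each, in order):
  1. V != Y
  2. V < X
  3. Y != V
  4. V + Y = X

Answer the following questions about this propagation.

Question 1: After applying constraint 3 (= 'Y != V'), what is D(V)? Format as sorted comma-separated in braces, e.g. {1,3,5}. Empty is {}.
Constraint 1 (V != Y) on D(V)={5,6,9} D(Y)={5,9,10}: no change
Constraint 2 (V < X) on D(V)={5,6,9} D(X)={3,5,6,7,8}: V {5,6,9}->{5,6}; X {3,5,6,7,8}->{6,7,8}
Constraint 3 (Y != V) on D(Y)={5,9,10} D(V)={5,6}: no change
So after constraint 3: D(V) = {5,6}

Answer: {5,6}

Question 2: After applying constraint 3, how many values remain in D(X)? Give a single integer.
Constraint 1 (V != Y) on D(V)={5,6,9} D(Y)={5,9,10}: no change
Constraint 2 (V < X) on D(V)={5,6,9} D(X)={3,5,6,7,8}: V {5,6,9}->{5,6}; X {3,5,6,7,8}->{6,7,8}
Constraint 3 (Y != V) on D(Y)={5,9,10} D(V)={5,6}: no change
So after constraint 3: D(X)={6,7,8}, size = 3

Answer: 3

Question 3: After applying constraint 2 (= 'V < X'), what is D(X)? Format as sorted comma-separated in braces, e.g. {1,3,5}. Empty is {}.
Answer: {6,7,8}

Derivation:
Constraint 1 (V != Y) on D(V)={5,6,9} D(Y)={5,9,10}: no change
Constraint 2 (V < X) on D(V)={5,6,9} D(X)={3,5,6,7,8}: V {5,6,9}->{5,6}; X {3,5,6,7,8}->{6,7,8}
So after constraint 2: D(X) = {6,7,8}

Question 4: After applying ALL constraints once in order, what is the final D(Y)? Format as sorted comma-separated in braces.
Answer: {}

Derivation:
Constraint 1 (V != Y) on D(V)={5,6,9} D(Y)={5,9,10}: no change
Constraint 2 (V < X) on D(V)={5,6,9} D(X)={3,5,6,7,8}: V {5,6,9}->{5,6}; X {3,5,6,7,8}->{6,7,8}
Constraint 3 (Y != V) on D(Y)={5,9,10} D(V)={5,6}: no change
Constraint 4 (V + Y = X) on D(V)={5,6} D(Y)={5,9,10} D(X)={6,7,8}: V {5,6}->{}; Y {5,9,10}->{}; X {6,7,8}->{}
So after all 4 constraints: D(Y) = {}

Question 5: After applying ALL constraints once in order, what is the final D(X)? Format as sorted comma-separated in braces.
Constraint 1 (V != Y) on D(V)={5,6,9} D(Y)={5,9,10}: no change
Constraint 2 (V < X) on D(V)={5,6,9} D(X)={3,5,6,7,8}: V {5,6,9}->{5,6}; X {3,5,6,7,8}->{6,7,8}
Constraint 3 (Y != V) on D(Y)={5,9,10} D(V)={5,6}: no change
Constraint 4 (V + Y = X) on D(V)={5,6} D(Y)={5,9,10} D(X)={6,7,8}: V {5,6}->{}; Y {5,9,10}->{}; X {6,7,8}->{}
So after all 4 constraints: D(X) = {}

Answer: {}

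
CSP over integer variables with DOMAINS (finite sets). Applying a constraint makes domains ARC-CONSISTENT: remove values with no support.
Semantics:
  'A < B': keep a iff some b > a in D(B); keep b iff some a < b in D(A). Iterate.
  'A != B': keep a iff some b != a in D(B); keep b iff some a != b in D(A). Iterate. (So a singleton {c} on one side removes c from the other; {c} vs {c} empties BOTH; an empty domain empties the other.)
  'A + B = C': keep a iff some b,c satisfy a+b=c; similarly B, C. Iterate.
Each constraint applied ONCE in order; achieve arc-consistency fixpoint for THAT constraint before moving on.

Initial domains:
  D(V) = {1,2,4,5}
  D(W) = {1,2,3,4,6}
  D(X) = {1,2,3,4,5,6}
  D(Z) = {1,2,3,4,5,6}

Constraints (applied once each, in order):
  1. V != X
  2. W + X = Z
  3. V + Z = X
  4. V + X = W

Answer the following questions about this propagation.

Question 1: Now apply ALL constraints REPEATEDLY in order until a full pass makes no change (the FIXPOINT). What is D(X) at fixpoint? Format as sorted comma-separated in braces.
pass 0 (initial): D(X)={1,2,3,4,5,6}
pass 1: V {1,2,4,5}->{1}; W {1,2,3,4,6}->{4}; X {1,2,3,4,5,6}->{3}; Z {1,2,3,4,5,6}->{2,3,4}
pass 2: V {1}->{}; W {4}->{}; X {3}->{}; Z {2,3,4}->{}
pass 3: no change
Fixpoint after 3 passes: D(X) = {}

Answer: {}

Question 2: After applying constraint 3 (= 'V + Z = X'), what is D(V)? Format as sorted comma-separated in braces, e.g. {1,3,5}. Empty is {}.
Constraint 1 (V != X) on D(V)={1,2,4,5} D(X)={1,2,3,4,5,6}: no change
Constraint 2 (W + X = Z) on D(W)={1,2,3,4,6} D(X)={1,2,3,4,5,6} D(Z)={1,2,3,4,5,6}: W {1,2,3,4,6}->{1,2,3,4}; X {1,2,3,4,5,6}->{1,2,3,4,5}; Z {1,2,3,4,5,6}->{2,3,4,5,6}
Constraint 3 (V + Z = X) on D(V)={1,2,4,5} D(Z)={2,3,4,5,6} D(X)={1,2,3,4,5}: V {1,2,4,5}->{1,2}; Z {2,3,4,5,6}->{2,3,4}; X {1,2,3,4,5}->{3,4,5}
So after constraint 3: D(V) = {1,2}

Answer: {1,2}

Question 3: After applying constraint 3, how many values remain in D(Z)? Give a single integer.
Answer: 3

Derivation:
Constraint 1 (V != X) on D(V)={1,2,4,5} D(X)={1,2,3,4,5,6}: no change
Constraint 2 (W + X = Z) on D(W)={1,2,3,4,6} D(X)={1,2,3,4,5,6} D(Z)={1,2,3,4,5,6}: W {1,2,3,4,6}->{1,2,3,4}; X {1,2,3,4,5,6}->{1,2,3,4,5}; Z {1,2,3,4,5,6}->{2,3,4,5,6}
Constraint 3 (V + Z = X) on D(V)={1,2,4,5} D(Z)={2,3,4,5,6} D(X)={1,2,3,4,5}: V {1,2,4,5}->{1,2}; Z {2,3,4,5,6}->{2,3,4}; X {1,2,3,4,5}->{3,4,5}
So after constraint 3: D(Z)={2,3,4}, size = 3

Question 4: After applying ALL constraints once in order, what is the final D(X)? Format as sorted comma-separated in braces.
Answer: {3}

Derivation:
Constraint 1 (V != X) on D(V)={1,2,4,5} D(X)={1,2,3,4,5,6}: no change
Constraint 2 (W + X = Z) on D(W)={1,2,3,4,6} D(X)={1,2,3,4,5,6} D(Z)={1,2,3,4,5,6}: W {1,2,3,4,6}->{1,2,3,4}; X {1,2,3,4,5,6}->{1,2,3,4,5}; Z {1,2,3,4,5,6}->{2,3,4,5,6}
Constraint 3 (V + Z = X) on D(V)={1,2,4,5} D(Z)={2,3,4,5,6} D(X)={1,2,3,4,5}: V {1,2,4,5}->{1,2}; Z {2,3,4,5,6}->{2,3,4}; X {1,2,3,4,5}->{3,4,5}
Constraint 4 (V + X = W) on D(V)={1,2} D(X)={3,4,5} D(W)={1,2,3,4}: V {1,2}->{1}; X {3,4,5}->{3}; W {1,2,3,4}->{4}
So after all 4 constraints: D(X) = {3}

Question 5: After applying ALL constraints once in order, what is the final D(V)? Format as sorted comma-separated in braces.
Constraint 1 (V != X) on D(V)={1,2,4,5} D(X)={1,2,3,4,5,6}: no change
Constraint 2 (W + X = Z) on D(W)={1,2,3,4,6} D(X)={1,2,3,4,5,6} D(Z)={1,2,3,4,5,6}: W {1,2,3,4,6}->{1,2,3,4}; X {1,2,3,4,5,6}->{1,2,3,4,5}; Z {1,2,3,4,5,6}->{2,3,4,5,6}
Constraint 3 (V + Z = X) on D(V)={1,2,4,5} D(Z)={2,3,4,5,6} D(X)={1,2,3,4,5}: V {1,2,4,5}->{1,2}; Z {2,3,4,5,6}->{2,3,4}; X {1,2,3,4,5}->{3,4,5}
Constraint 4 (V + X = W) on D(V)={1,2} D(X)={3,4,5} D(W)={1,2,3,4}: V {1,2}->{1}; X {3,4,5}->{3}; W {1,2,3,4}->{4}
So after all 4 constraints: D(V) = {1}

Answer: {1}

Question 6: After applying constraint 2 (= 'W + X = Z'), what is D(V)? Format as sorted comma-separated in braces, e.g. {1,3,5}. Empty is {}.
Constraint 1 (V != X) on D(V)={1,2,4,5} D(X)={1,2,3,4,5,6}: no change
Constraint 2 (W + X = Z) on D(W)={1,2,3,4,6} D(X)={1,2,3,4,5,6} D(Z)={1,2,3,4,5,6}: W {1,2,3,4,6}->{1,2,3,4}; X {1,2,3,4,5,6}->{1,2,3,4,5}; Z {1,2,3,4,5,6}->{2,3,4,5,6}
So after constraint 2: D(V) = {1,2,4,5}

Answer: {1,2,4,5}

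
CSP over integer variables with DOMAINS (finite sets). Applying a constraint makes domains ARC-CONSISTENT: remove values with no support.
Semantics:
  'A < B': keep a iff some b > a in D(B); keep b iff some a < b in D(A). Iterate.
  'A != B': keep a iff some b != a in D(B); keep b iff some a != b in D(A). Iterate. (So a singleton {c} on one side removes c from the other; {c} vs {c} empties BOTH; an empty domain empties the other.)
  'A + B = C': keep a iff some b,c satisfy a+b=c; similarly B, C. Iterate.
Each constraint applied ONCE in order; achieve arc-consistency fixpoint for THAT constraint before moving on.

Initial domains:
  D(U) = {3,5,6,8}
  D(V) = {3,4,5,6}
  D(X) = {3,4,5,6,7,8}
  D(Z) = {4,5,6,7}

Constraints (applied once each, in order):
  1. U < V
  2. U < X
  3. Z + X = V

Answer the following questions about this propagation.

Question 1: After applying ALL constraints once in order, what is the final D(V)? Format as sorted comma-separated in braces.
Constraint 1 (U < V) on D(U)={3,5,6,8} D(V)={3,4,5,6}: U {3,5,6,8}->{3,5}; V {3,4,5,6}->{4,5,6}
Constraint 2 (U < X) on D(U)={3,5} D(X)={3,4,5,6,7,8}: X {3,4,5,6,7,8}->{4,5,6,7,8}
Constraint 3 (Z + X = V) on D(Z)={4,5,6,7} D(X)={4,5,6,7,8} D(V)={4,5,6}: Z {4,5,6,7}->{}; X {4,5,6,7,8}->{}; V {4,5,6}->{}
So after all 3 constraints: D(V) = {}

Answer: {}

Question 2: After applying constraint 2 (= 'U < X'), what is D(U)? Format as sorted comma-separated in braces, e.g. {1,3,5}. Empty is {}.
Constraint 1 (U < V) on D(U)={3,5,6,8} D(V)={3,4,5,6}: U {3,5,6,8}->{3,5}; V {3,4,5,6}->{4,5,6}
Constraint 2 (U < X) on D(U)={3,5} D(X)={3,4,5,6,7,8}: X {3,4,5,6,7,8}->{4,5,6,7,8}
So after constraint 2: D(U) = {3,5}

Answer: {3,5}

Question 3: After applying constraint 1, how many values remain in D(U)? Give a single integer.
Constraint 1 (U < V) on D(U)={3,5,6,8} D(V)={3,4,5,6}: U {3,5,6,8}->{3,5}; V {3,4,5,6}->{4,5,6}
So after constraint 1: D(U)={3,5}, size = 2

Answer: 2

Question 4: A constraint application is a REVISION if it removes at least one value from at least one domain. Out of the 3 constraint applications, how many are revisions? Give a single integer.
Constraint 1 (U < V) on D(U)={3,5,6,8} D(V)={3,4,5,6}: U {3,5,6,8}->{3,5}; V {3,4,5,6}->{4,5,6} => REVISION
Constraint 2 (U < X) on D(U)={3,5} D(X)={3,4,5,6,7,8}: X {3,4,5,6,7,8}->{4,5,6,7,8} => REVISION
Constraint 3 (Z + X = V) on D(Z)={4,5,6,7} D(X)={4,5,6,7,8} D(V)={4,5,6}: Z {4,5,6,7}->{}; X {4,5,6,7,8}->{}; V {4,5,6}->{} => REVISION
Total revisions = 3

Answer: 3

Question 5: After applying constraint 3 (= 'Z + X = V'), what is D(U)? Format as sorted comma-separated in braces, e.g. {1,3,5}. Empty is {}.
Constraint 1 (U < V) on D(U)={3,5,6,8} D(V)={3,4,5,6}: U {3,5,6,8}->{3,5}; V {3,4,5,6}->{4,5,6}
Constraint 2 (U < X) on D(U)={3,5} D(X)={3,4,5,6,7,8}: X {3,4,5,6,7,8}->{4,5,6,7,8}
Constraint 3 (Z + X = V) on D(Z)={4,5,6,7} D(X)={4,5,6,7,8} D(V)={4,5,6}: Z {4,5,6,7}->{}; X {4,5,6,7,8}->{}; V {4,5,6}->{}
So after constraint 3: D(U) = {3,5}

Answer: {3,5}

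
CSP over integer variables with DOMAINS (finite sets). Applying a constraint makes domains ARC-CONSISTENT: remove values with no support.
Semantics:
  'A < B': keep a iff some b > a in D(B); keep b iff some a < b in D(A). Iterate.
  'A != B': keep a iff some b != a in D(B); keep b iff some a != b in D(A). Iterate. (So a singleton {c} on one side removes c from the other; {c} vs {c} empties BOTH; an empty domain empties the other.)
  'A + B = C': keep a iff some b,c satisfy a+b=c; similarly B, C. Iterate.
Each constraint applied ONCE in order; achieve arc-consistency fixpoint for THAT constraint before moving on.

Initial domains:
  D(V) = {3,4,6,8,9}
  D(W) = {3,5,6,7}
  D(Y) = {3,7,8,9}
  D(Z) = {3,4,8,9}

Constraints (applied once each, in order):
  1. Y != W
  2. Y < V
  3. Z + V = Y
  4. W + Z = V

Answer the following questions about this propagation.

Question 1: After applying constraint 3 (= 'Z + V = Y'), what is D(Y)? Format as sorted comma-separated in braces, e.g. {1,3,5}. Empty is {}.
Constraint 1 (Y != W) on D(Y)={3,7,8,9} D(W)={3,5,6,7}: no change
Constraint 2 (Y < V) on D(Y)={3,7,8,9} D(V)={3,4,6,8,9}: Y {3,7,8,9}->{3,7,8}; V {3,4,6,8,9}->{4,6,8,9}
Constraint 3 (Z + V = Y) on D(Z)={3,4,8,9} D(V)={4,6,8,9} D(Y)={3,7,8}: Z {3,4,8,9}->{3,4}; V {4,6,8,9}->{4}; Y {3,7,8}->{7,8}
So after constraint 3: D(Y) = {7,8}

Answer: {7,8}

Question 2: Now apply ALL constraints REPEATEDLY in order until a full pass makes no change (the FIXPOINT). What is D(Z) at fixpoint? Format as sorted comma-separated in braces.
Answer: {}

Derivation:
pass 0 (initial): D(Z)={3,4,8,9}
pass 1: V {3,4,6,8,9}->{}; W {3,5,6,7}->{}; Y {3,7,8,9}->{7,8}; Z {3,4,8,9}->{}
pass 2: Y {7,8}->{}
pass 3: no change
Fixpoint after 3 passes: D(Z) = {}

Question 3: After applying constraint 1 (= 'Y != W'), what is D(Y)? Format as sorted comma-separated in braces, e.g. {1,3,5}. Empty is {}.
Constraint 1 (Y != W) on D(Y)={3,7,8,9} D(W)={3,5,6,7}: no change
So after constraint 1: D(Y) = {3,7,8,9}

Answer: {3,7,8,9}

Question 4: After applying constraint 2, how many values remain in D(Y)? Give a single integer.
Constraint 1 (Y != W) on D(Y)={3,7,8,9} D(W)={3,5,6,7}: no change
Constraint 2 (Y < V) on D(Y)={3,7,8,9} D(V)={3,4,6,8,9}: Y {3,7,8,9}->{3,7,8}; V {3,4,6,8,9}->{4,6,8,9}
So after constraint 2: D(Y)={3,7,8}, size = 3

Answer: 3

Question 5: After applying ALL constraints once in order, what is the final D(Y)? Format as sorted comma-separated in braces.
Constraint 1 (Y != W) on D(Y)={3,7,8,9} D(W)={3,5,6,7}: no change
Constraint 2 (Y < V) on D(Y)={3,7,8,9} D(V)={3,4,6,8,9}: Y {3,7,8,9}->{3,7,8}; V {3,4,6,8,9}->{4,6,8,9}
Constraint 3 (Z + V = Y) on D(Z)={3,4,8,9} D(V)={4,6,8,9} D(Y)={3,7,8}: Z {3,4,8,9}->{3,4}; V {4,6,8,9}->{4}; Y {3,7,8}->{7,8}
Constraint 4 (W + Z = V) on D(W)={3,5,6,7} D(Z)={3,4} D(V)={4}: W {3,5,6,7}->{}; Z {3,4}->{}; V {4}->{}
So after all 4 constraints: D(Y) = {7,8}

Answer: {7,8}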